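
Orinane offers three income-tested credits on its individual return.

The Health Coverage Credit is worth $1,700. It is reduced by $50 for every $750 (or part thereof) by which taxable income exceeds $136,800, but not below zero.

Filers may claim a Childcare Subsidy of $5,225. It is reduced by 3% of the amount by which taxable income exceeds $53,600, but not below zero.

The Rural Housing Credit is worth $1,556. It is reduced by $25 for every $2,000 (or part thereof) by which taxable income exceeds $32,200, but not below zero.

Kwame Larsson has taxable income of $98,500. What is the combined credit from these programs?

Health Coverage Credit: $98,500 is at or below the $136,800 threshold, so the full $1,700 applies.
Childcare Subsidy: 3% of the $44,900 excess over $53,600 is $1,347; credit = $5,225 − $1,347 = $3,878.
Rural Housing Credit: income exceeds $32,200 by $66,300, which is 34 full-or-partial $2,000 increments; reduction = 34 × $25 = $850, leaving $706.
Total: $1,700 + $3,878 + $706 = $6,284.

$6,284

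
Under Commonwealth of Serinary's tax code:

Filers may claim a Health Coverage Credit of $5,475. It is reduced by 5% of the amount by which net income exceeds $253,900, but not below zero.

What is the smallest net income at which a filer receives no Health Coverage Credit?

The credit falls by 5% of each dollar above $253,900, so it reaches zero when the excess is $5,475 / 5% = $109,500: income = $253,900 + $109,500 = $363,400.

$363,400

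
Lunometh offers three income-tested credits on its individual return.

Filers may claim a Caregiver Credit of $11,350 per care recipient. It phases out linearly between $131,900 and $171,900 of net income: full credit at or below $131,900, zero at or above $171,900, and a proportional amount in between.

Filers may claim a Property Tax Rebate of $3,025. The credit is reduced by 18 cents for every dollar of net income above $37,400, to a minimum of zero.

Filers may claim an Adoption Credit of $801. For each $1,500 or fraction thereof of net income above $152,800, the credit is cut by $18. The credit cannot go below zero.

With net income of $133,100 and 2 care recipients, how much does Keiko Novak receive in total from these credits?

Caregiver Credit: base = 2 × $11,350 = $22,700. $133,100 is $1,200 into a $40,000 phase-out range, leaving 38,800/40,000 of the credit: $22,700 × 38,800/40,000 = $22,019.
Property Tax Rebate: 18% of the $95,700 excess over $37,400 is $17,226 ≥ base, so the credit is $0.
Adoption Credit: $133,100 is at or below the $152,800 threshold, so the full $801 applies.
Total: $22,019 + $0 + $801 = $22,820.

$22,820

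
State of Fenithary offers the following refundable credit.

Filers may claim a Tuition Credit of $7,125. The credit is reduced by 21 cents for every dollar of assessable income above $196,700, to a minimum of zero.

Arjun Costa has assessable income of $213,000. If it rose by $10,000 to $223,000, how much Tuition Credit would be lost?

At $213,000 — 21% of the $16,300 excess over $196,700 is $3,423; credit = $7,125 − $3,423 = $3,702.
At $223,000 — 21% of the $26,300 excess over $196,700 is $5,523; credit = $7,125 − $5,523 = $1,602.
Lost: $3,702 − $1,602 = $2,100.

$2,100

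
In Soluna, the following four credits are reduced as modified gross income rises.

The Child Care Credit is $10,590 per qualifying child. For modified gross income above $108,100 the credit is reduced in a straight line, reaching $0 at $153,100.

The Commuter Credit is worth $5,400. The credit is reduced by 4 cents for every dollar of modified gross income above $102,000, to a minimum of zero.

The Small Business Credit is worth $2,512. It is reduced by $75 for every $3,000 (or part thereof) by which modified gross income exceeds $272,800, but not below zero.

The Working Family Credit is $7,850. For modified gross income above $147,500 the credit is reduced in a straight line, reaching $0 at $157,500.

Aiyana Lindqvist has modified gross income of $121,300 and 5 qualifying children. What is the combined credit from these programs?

$52,408

Child Care Credit: base = 5 × $10,590 = $52,950. $121,300 is $13,200 into a $45,000 phase-out range, leaving 31,800/45,000 of the credit: $52,950 × 31,800/45,000 = $37,418.
Commuter Credit: 4% of the $19,300 excess over $102,000 is $772; credit = $5,400 − $772 = $4,628.
Small Business Credit: $121,300 is at or below the $272,800 threshold, so the full $2,512 applies.
Working Family Credit: $121,300 is at or below the $147,500 threshold, so the full $7,850 applies.
Total: $37,418 + $4,628 + $2,512 + $7,850 = $52,408.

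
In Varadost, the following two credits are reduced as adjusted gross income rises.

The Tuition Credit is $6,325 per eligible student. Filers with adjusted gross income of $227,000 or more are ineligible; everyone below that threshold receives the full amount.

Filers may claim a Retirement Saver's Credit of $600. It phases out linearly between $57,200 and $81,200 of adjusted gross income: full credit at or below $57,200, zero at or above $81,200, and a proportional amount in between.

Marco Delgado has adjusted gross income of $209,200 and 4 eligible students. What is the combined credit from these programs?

Tuition Credit: base = 4 × $6,325 = $25,300. $209,200 is below the $227,000 cutoff, so the full $25,300 applies.
Retirement Saver's Credit: $209,200 is at or above $81,200, so the credit is $0.
Total: $25,300 + $0 = $25,300.

$25,300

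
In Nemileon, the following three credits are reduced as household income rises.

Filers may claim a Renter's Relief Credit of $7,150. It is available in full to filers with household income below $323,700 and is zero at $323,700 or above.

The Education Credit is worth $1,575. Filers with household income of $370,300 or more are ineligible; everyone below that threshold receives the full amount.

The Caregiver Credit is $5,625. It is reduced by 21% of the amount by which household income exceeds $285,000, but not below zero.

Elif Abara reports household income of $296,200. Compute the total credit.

$11,998

Renter's Relief Credit: $296,200 is below the $323,700 cutoff, so the full $7,150 applies.
Education Credit: $296,200 is below the $370,300 cutoff, so the full $1,575 applies.
Caregiver Credit: 21% of the $11,200 excess over $285,000 is $2,352; credit = $5,625 − $2,352 = $3,273.
Total: $7,150 + $1,575 + $3,273 = $11,998.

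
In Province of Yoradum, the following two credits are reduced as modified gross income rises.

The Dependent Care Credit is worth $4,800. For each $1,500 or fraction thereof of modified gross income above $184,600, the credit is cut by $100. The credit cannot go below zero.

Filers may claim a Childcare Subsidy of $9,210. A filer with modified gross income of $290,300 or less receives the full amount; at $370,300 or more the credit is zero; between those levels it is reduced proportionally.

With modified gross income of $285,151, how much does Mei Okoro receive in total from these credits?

Dependent Care Credit: income exceeds $184,600 by $100,551 → 68 increments × $100 = $6,800 ≥ base, so the credit is $0.
Childcare Subsidy: $285,151 is at or below the $290,300 threshold, so the full $9,210 applies.
Total: $0 + $9,210 = $9,210.

$9,210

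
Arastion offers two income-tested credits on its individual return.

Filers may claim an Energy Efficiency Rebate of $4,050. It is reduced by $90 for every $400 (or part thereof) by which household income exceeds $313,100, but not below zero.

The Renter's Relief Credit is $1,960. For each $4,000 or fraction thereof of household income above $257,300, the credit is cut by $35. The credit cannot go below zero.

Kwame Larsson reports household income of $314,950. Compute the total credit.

$5,035

Energy Efficiency Rebate: income exceeds $313,100 by $1,850, which is 5 full-or-partial $400 increments; reduction = 5 × $90 = $450, leaving $3,600.
Renter's Relief Credit: income exceeds $257,300 by $57,650, which is 15 full-or-partial $4,000 increments; reduction = 15 × $35 = $525, leaving $1,435.
Total: $3,600 + $1,435 = $5,035.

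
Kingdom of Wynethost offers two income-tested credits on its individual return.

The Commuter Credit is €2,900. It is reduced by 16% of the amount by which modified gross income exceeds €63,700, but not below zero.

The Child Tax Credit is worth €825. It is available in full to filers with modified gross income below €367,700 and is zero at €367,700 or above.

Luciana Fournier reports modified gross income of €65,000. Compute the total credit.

€3,517

Commuter Credit: 16% of the €1,300 excess over €63,700 is €208; credit = €2,900 − €208 = €2,692.
Child Tax Credit: €65,000 is below the €367,700 cutoff, so the full €825 applies.
Total: €2,692 + €825 = €3,517.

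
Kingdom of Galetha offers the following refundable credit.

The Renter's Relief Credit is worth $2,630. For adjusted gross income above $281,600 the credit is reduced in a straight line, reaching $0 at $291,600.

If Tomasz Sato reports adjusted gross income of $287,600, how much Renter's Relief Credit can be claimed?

$1,052

Renter's Relief Credit: $287,600 is $6,000 into a $10,000 phase-out range, leaving 4,000/10,000 of the credit: $2,630 × 4,000/10,000 = $1,052.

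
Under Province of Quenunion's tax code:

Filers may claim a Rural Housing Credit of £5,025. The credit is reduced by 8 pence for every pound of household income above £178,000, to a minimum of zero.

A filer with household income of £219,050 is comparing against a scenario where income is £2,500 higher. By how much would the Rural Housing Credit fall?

£200

At £219,050 — 8% of the £41,050 excess over £178,000 is £3,284; credit = £5,025 − £3,284 = £1,741.
At £221,550 — 8% of the £43,550 excess over £178,000 is £3,484; credit = £5,025 − £3,484 = £1,541.
Lost: £1,741 − £1,541 = £200.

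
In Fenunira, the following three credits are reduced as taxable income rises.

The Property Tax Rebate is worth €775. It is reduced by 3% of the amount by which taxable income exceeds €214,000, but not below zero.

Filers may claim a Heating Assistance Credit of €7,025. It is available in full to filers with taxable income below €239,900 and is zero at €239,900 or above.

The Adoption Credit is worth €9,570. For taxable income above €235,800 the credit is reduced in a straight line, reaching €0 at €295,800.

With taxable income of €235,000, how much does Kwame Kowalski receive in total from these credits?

Property Tax Rebate: 3% of the €21,000 excess over €214,000 is €630; credit = €775 − €630 = €145.
Heating Assistance Credit: €235,000 is below the €239,900 cutoff, so the full €7,025 applies.
Adoption Credit: €235,000 is at or below the €235,800 threshold, so the full €9,570 applies.
Total: €145 + €7,025 + €9,570 = €16,740.

€16,740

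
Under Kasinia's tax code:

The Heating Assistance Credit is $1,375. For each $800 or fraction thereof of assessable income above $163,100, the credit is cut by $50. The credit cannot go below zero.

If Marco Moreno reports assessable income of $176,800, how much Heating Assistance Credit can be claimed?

$475

Heating Assistance Credit: income exceeds $163,100 by $13,700, which is 18 full-or-partial $800 increments; reduction = 18 × $50 = $900, leaving $475.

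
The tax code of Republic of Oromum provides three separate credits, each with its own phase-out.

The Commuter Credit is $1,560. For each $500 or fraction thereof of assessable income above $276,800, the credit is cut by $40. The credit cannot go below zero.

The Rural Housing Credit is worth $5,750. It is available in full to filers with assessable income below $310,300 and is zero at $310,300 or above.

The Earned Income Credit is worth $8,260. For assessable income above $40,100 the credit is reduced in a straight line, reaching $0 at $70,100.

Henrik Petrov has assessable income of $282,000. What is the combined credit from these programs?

Commuter Credit: income exceeds $276,800 by $5,200, which is 11 full-or-partial $500 increments; reduction = 11 × $40 = $440, leaving $1,120.
Rural Housing Credit: $282,000 is below the $310,300 cutoff, so the full $5,750 applies.
Earned Income Credit: $282,000 is at or above $70,100, so the credit is $0.
Total: $1,120 + $5,750 + $0 = $6,870.

$6,870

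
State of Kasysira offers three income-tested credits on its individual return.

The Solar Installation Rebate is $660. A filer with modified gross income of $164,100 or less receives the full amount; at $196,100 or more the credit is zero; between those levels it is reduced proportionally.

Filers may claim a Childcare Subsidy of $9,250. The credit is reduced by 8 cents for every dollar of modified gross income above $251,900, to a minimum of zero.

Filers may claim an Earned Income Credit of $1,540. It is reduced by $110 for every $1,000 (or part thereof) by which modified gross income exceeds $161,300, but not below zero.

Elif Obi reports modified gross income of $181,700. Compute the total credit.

$9,547

Solar Installation Rebate: $181,700 is $17,600 into a $32,000 phase-out range, leaving 14,400/32,000 of the credit: $660 × 14,400/32,000 = $297.
Childcare Subsidy: $181,700 is at or below the $251,900 threshold, so the full $9,250 applies.
Earned Income Credit: income exceeds $161,300 by $20,400 → 21 increments × $110 = $2,310 ≥ base, so the credit is $0.
Total: $297 + $9,250 + $0 = $9,547.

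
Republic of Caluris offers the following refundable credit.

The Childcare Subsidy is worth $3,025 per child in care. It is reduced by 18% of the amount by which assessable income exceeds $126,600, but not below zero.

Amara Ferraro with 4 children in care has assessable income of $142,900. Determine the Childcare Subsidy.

Childcare Subsidy: base = 4 × $3,025 = $12,100. 18% of the $16,300 excess over $126,600 is $2,934; credit = $12,100 − $2,934 = $9,166.

$9,166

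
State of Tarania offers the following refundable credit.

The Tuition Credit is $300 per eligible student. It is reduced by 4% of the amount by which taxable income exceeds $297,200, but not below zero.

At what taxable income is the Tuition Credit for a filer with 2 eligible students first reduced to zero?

$312,200

Full credit = 2 × $300 = $600.
The credit falls by 4% of each dollar above $297,200, so it reaches zero when the excess is $600 / 4% = $15,000: income = $297,200 + $15,000 = $312,200.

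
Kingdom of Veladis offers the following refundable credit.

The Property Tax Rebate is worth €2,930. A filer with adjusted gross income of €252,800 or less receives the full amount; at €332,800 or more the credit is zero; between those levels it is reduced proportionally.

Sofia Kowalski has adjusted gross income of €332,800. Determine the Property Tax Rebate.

€0

Property Tax Rebate: €332,800 is at or above €332,800, so the credit is €0.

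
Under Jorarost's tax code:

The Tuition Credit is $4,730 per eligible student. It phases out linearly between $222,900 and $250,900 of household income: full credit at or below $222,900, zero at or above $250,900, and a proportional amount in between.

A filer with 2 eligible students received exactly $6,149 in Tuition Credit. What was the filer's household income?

$232,700

Full credit = 2 × $4,730 = $9,460.
$6,149 is 6,149/9,460 of the full $9,460, so 3,311/9,460 of the $28,000 range has been used: income = $222,900 + $28,000 × 3,311/9,460 = $232,700.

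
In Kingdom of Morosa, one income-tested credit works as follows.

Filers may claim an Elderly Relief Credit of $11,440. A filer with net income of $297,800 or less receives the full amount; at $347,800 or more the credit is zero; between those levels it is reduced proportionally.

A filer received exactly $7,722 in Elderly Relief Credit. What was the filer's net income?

$314,050

$7,722 is 7,722/11,440 of the full $11,440, so 3,718/11,440 of the $50,000 range has been used: income = $297,800 + $50,000 × 3,718/11,440 = $314,050.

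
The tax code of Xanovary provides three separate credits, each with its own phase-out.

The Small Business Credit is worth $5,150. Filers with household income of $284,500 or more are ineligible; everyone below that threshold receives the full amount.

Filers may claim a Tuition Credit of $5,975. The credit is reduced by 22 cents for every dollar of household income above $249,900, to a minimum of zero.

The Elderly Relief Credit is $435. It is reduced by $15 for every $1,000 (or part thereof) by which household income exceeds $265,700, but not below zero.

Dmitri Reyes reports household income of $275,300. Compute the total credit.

Small Business Credit: $275,300 is below the $284,500 cutoff, so the full $5,150 applies.
Tuition Credit: 22% of the $25,400 excess over $249,900 is $5,588; credit = $5,975 − $5,588 = $387.
Elderly Relief Credit: income exceeds $265,700 by $9,600, which is 10 full-or-partial $1,000 increments; reduction = 10 × $15 = $150, leaving $285.
Total: $5,150 + $387 + $285 = $5,822.

$5,822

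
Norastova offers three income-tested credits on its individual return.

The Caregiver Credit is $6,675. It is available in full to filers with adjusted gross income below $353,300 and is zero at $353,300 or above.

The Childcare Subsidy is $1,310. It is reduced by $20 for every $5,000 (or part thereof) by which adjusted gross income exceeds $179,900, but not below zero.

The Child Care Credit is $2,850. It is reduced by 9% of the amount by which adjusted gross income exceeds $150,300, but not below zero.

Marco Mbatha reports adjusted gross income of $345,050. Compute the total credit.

$7,305

Caregiver Credit: $345,050 is below the $353,300 cutoff, so the full $6,675 applies.
Childcare Subsidy: income exceeds $179,900 by $165,150, which is 34 full-or-partial $5,000 increments; reduction = 34 × $20 = $680, leaving $630.
Child Care Credit: 9% of the $194,750 excess over $150,300 is $17,527.50 ≥ base, so the credit is $0.
Total: $6,675 + $630 + $0 = $7,305.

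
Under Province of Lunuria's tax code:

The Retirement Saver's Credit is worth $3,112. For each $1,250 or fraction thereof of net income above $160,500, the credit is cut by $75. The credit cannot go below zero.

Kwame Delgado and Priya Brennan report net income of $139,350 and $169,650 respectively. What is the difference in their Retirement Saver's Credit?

$600

Kwame ($139,350): Retirement Saver's Credit: $139,350 is at or below the $160,500 threshold, so the full $3,112 applies.
Priya ($169,650): Retirement Saver's Credit: income exceeds $160,500 by $9,150, which is 8 full-or-partial $1,250 increments; reduction = 8 × $75 = $600, leaving $2,512.
Difference: |$3,112 − $2,512| = $600.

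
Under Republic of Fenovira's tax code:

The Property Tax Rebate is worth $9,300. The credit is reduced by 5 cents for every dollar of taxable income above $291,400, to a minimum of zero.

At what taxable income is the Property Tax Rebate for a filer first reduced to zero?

$477,400

The credit falls by 5% of each dollar above $291,400, so it reaches zero when the excess is $9,300 / 5% = $186,000: income = $291,400 + $186,000 = $477,400.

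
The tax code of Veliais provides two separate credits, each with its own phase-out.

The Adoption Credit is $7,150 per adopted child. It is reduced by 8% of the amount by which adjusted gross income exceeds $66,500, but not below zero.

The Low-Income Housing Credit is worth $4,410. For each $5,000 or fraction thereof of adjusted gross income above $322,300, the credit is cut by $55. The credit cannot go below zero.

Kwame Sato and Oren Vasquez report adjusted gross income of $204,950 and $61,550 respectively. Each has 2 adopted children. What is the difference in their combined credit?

$11,076

Kwame ($204,950): Adoption Credit: base = 2 × $7,150 = $14,300. 8% of the $138,450 excess over $66,500 is $11,076; credit = $14,300 − $11,076 = $3,224. Low-Income Housing Credit: $204,950 is at or below the $322,300 threshold, so the full $4,410 applies. total $3,224 + $4,410 = $7,634
Oren ($61,550): Adoption Credit: base = 2 × $7,150 = $14,300. $61,550 is at or below the $66,500 threshold, so the full $14,300 applies. Low-Income Housing Credit: $61,550 is at or below the $322,300 threshold, so the full $4,410 applies. total $14,300 + $4,410 = $18,710
Difference: |$7,634 − $18,710| = $11,076.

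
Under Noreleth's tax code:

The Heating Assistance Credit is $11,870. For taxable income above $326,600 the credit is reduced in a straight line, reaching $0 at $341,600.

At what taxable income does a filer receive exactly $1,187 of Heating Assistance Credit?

$340,100

$1,187 is 1,187/11,870 of the full $11,870, so 10,683/11,870 of the $15,000 range has been used: income = $326,600 + $15,000 × 10,683/11,870 = $340,100.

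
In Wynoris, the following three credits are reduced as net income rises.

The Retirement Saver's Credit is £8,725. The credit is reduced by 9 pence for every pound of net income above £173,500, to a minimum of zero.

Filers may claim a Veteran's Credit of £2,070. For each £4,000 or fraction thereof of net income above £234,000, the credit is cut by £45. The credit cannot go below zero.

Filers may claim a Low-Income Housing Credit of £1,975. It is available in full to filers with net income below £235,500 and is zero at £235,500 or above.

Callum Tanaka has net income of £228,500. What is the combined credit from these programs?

Retirement Saver's Credit: 9% of the £55,000 excess over £173,500 is £4,950; credit = £8,725 − £4,950 = £3,775.
Veteran's Credit: £228,500 is at or below the £234,000 threshold, so the full £2,070 applies.
Low-Income Housing Credit: £228,500 is below the £235,500 cutoff, so the full £1,975 applies.
Total: £3,775 + £2,070 + £1,975 = £7,820.

£7,820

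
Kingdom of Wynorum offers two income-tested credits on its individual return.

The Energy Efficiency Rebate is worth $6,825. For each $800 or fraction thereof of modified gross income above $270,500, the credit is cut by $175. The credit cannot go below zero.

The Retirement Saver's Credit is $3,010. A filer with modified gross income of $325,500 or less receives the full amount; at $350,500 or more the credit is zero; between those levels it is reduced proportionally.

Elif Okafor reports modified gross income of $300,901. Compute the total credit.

Energy Efficiency Rebate: income exceeds $270,500 by $30,401 → 39 increments × $175 = $6,825 ≥ base, so the credit is $0.
Retirement Saver's Credit: $300,901 is at or below the $325,500 threshold, so the full $3,010 applies.
Total: $0 + $3,010 = $3,010.

$3,010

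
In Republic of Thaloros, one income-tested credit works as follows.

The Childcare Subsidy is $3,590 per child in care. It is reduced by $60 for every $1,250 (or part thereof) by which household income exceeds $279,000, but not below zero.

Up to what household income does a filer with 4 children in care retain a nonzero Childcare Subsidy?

$577,750

Full credit = 4 × $3,590 = $14,360.
After 239 increments the reduction is 239 × $60 = $14,340, leaving $20; one more increment wipes it out. Increment 239 ends at excess 239 × $1,250 = $298,750, so the highest qualifying income is $279,000 + $298,750 = $577,750.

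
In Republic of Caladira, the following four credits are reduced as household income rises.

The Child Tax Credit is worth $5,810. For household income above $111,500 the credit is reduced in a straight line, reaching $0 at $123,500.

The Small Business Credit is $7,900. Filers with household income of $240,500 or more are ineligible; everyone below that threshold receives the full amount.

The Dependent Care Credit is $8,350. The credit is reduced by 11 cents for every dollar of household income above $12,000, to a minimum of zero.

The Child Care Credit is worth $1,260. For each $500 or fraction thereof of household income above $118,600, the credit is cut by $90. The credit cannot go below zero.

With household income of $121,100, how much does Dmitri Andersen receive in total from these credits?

$9,872

Child Tax Credit: $121,100 is $9,600 into a $12,000 phase-out range, leaving 2,400/12,000 of the credit: $5,810 × 2,400/12,000 = $1,162.
Small Business Credit: $121,100 is below the $240,500 cutoff, so the full $7,900 applies.
Dependent Care Credit: 11% of the $109,100 excess over $12,000 is $12,001 ≥ base, so the credit is $0.
Child Care Credit: income exceeds $118,600 by $2,500, which is 5 full-or-partial $500 increments; reduction = 5 × $90 = $450, leaving $810.
Total: $1,162 + $7,900 + $0 + $810 = $9,872.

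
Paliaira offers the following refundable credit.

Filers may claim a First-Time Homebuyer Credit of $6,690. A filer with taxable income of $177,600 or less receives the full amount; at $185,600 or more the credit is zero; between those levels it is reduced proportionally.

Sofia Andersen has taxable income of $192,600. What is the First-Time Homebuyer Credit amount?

First-Time Homebuyer Credit: $192,600 is at or above $185,600, so the credit is $0.

$0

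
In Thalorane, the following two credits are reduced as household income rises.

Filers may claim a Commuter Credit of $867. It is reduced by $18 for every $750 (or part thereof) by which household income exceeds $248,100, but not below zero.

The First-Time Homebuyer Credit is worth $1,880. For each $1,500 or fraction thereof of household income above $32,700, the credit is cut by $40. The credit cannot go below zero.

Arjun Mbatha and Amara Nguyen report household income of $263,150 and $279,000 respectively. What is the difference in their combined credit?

Arjun ($263,150): Commuter Credit: income exceeds $248,100 by $15,050, which is 21 full-or-partial $750 increments; reduction = 21 × $18 = $378, leaving $489. First-Time Homebuyer Credit: income exceeds $32,700 by $230,450 → 154 increments × $40 = $6,160 ≥ base, so the credit is $0. total $489 + $0 = $489
Amara ($279,000): Commuter Credit: income exceeds $248,100 by $30,900, which is 42 full-or-partial $750 increments; reduction = 42 × $18 = $756, leaving $111. First-Time Homebuyer Credit: income exceeds $32,700 by $246,300 → 165 increments × $40 = $6,600 ≥ base, so the credit is $0. total $111 + $0 = $111
Difference: |$489 − $111| = $378.

$378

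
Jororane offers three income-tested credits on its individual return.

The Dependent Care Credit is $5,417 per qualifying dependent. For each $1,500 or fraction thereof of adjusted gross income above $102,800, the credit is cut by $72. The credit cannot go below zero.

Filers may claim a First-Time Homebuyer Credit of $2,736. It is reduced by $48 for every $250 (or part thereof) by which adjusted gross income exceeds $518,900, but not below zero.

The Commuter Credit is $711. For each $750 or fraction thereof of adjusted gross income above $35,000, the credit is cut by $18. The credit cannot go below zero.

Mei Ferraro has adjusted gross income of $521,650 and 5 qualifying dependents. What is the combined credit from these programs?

Dependent Care Credit: base = 5 × $5,417 = $27,085. income exceeds $102,800 by $418,850, which is 280 full-or-partial $1,500 increments; reduction = 280 × $72 = $20,160, leaving $6,925.
First-Time Homebuyer Credit: income exceeds $518,900 by $2,750, which is 11 full-or-partial $250 increments; reduction = 11 × $48 = $528, leaving $2,208.
Commuter Credit: income exceeds $35,000 by $486,650 → 649 increments × $18 = $11,682 ≥ base, so the credit is $0.
Total: $6,925 + $2,208 + $0 = $9,133.

$9,133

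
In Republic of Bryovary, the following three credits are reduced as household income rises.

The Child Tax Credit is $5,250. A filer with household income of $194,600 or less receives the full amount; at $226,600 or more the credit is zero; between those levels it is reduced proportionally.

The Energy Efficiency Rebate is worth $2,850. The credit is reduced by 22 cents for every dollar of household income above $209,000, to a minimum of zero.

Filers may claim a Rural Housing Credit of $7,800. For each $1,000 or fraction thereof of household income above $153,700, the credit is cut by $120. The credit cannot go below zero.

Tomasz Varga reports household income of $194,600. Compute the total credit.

Child Tax Credit: $194,600 is at or below the $194,600 threshold, so the full $5,250 applies.
Energy Efficiency Rebate: $194,600 is at or below the $209,000 threshold, so the full $2,850 applies.
Rural Housing Credit: income exceeds $153,700 by $40,900, which is 41 full-or-partial $1,000 increments; reduction = 41 × $120 = $4,920, leaving $2,880.
Total: $5,250 + $2,850 + $2,880 = $10,980.

$10,980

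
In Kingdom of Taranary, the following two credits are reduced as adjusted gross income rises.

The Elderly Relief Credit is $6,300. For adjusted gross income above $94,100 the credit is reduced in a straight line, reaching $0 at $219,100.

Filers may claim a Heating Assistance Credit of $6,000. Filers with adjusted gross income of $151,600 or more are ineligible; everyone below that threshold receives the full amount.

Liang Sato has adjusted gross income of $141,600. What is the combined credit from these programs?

Elderly Relief Credit: $141,600 is $47,500 into a $125,000 phase-out range, leaving 77,500/125,000 of the credit: $6,300 × 77,500/125,000 = $3,906.
Heating Assistance Credit: $141,600 is below the $151,600 cutoff, so the full $6,000 applies.
Total: $3,906 + $6,000 = $9,906.

$9,906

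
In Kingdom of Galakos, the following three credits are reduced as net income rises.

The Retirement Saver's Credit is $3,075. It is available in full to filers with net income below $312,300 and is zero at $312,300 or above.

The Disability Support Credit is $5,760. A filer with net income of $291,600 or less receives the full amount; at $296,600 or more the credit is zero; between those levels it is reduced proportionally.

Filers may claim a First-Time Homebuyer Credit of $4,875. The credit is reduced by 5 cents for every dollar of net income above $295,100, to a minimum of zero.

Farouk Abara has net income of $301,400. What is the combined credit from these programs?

$7,635

Retirement Saver's Credit: $301,400 is below the $312,300 cutoff, so the full $3,075 applies.
Disability Support Credit: $301,400 is at or above $296,600, so the credit is $0.
First-Time Homebuyer Credit: 5% of the $6,300 excess over $295,100 is $315; credit = $4,875 − $315 = $4,560.
Total: $3,075 + $0 + $4,560 = $7,635.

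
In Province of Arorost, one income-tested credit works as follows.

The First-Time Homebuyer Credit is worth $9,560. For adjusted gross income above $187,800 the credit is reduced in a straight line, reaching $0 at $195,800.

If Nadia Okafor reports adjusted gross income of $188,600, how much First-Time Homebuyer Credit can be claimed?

$8,604

First-Time Homebuyer Credit: $188,600 is $800 into a $8,000 phase-out range, leaving 7,200/8,000 of the credit: $9,560 × 7,200/8,000 = $8,604.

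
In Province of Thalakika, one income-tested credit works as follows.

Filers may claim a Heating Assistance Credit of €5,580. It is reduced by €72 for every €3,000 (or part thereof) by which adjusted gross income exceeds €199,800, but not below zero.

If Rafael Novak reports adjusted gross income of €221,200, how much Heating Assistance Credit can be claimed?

Heating Assistance Credit: income exceeds €199,800 by €21,400, which is 8 full-or-partial €3,000 increments; reduction = 8 × €72 = €576, leaving €5,004.

€5,004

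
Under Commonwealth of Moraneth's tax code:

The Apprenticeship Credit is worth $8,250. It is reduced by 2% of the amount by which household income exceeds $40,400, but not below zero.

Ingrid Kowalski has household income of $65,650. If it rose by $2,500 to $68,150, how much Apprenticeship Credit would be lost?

$50

At $65,650 — 2% of the $25,250 excess over $40,400 is $505; credit = $8,250 − $505 = $7,745.
At $68,150 — 2% of the $27,750 excess over $40,400 is $555; credit = $8,250 − $555 = $7,695.
Lost: $7,745 − $7,695 = $50.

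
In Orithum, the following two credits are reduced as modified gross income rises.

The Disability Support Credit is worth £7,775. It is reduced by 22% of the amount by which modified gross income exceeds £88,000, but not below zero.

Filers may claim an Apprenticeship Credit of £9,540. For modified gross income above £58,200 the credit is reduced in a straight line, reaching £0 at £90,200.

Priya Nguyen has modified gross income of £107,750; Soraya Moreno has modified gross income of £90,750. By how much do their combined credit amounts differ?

Priya (£107,750): Disability Support Credit: 22% of the £19,750 excess over £88,000 is £4,345; credit = £7,775 − £4,345 = £3,430. Apprenticeship Credit: £107,750 is at or above £90,200, so the credit is £0. total £3,430 + £0 = £3,430
Soraya (£90,750): Disability Support Credit: 22% of the £2,750 excess over £88,000 is £605; credit = £7,775 − £605 = £7,170. Apprenticeship Credit: £90,750 is at or above £90,200, so the credit is £0. total £7,170 + £0 = £7,170
Difference: |£3,430 − £7,170| = £3,740.

£3,740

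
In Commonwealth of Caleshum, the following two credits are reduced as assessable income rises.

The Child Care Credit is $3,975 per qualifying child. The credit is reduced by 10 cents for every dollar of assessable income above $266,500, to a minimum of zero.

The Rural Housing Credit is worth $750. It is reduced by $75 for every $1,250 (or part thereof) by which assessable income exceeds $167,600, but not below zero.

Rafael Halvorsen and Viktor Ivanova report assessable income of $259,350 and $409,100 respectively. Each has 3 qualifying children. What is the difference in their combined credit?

$11,925

Rafael ($259,350): Child Care Credit: base = 3 × $3,975 = $11,925. $259,350 is at or below the $266,500 threshold, so the full $11,925 applies. Rural Housing Credit: income exceeds $167,600 by $91,750 → 74 increments × $75 = $5,550 ≥ base, so the credit is $0. total $11,925 + $0 = $11,925
Viktor ($409,100): Child Care Credit: base = 3 × $3,975 = $11,925. 10% of the $142,600 excess over $266,500 is $14,260 ≥ base, so the credit is $0. Rural Housing Credit: income exceeds $167,600 by $241,500 → 194 increments × $75 = $14,550 ≥ base, so the credit is $0. total $0 + $0 = $0
Difference: |$11,925 − $0| = $11,925.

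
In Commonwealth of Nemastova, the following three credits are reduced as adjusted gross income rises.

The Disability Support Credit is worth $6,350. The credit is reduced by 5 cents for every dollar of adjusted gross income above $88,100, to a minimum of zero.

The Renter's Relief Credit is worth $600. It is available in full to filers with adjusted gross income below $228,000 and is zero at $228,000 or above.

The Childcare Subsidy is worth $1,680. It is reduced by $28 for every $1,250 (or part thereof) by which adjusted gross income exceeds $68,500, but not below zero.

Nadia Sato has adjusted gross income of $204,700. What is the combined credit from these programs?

$1,120

Disability Support Credit: 5% of the $116,600 excess over $88,100 is $5,830; credit = $6,350 − $5,830 = $520.
Renter's Relief Credit: $204,700 is below the $228,000 cutoff, so the full $600 applies.
Childcare Subsidy: income exceeds $68,500 by $136,200 → 109 increments × $28 = $3,052 ≥ base, so the credit is $0.
Total: $520 + $600 + $0 = $1,120.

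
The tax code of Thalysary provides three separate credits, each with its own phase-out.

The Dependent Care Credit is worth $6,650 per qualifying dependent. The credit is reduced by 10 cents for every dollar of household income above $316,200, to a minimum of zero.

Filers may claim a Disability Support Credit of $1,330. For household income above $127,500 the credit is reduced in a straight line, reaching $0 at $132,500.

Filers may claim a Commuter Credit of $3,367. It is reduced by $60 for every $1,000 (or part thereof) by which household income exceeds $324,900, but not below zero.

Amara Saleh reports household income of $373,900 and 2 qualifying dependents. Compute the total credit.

Dependent Care Credit: base = 2 × $6,650 = $13,300. 10% of the $57,700 excess over $316,200 is $5,770; credit = $13,300 − $5,770 = $7,530.
Disability Support Credit: $373,900 is at or above $132,500, so the credit is $0.
Commuter Credit: income exceeds $324,900 by $49,000, which is 49 full-or-partial $1,000 increments; reduction = 49 × $60 = $2,940, leaving $427.
Total: $7,530 + $0 + $427 = $7,957.

$7,957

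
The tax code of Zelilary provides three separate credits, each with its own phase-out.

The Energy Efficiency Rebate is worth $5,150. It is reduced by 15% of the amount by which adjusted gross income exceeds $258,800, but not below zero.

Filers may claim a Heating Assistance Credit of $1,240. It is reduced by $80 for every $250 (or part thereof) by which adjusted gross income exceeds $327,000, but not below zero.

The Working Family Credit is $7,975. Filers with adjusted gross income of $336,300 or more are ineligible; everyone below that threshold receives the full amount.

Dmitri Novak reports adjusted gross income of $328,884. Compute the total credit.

Energy Efficiency Rebate: 15% of the $70,084 excess over $258,800 is $10,512.60 ≥ base, so the credit is $0.
Heating Assistance Credit: income exceeds $327,000 by $1,884, which is 8 full-or-partial $250 increments; reduction = 8 × $80 = $640, leaving $600.
Working Family Credit: $328,884 is below the $336,300 cutoff, so the full $7,975 applies.
Total: $0 + $600 + $7,975 = $8,575.

$8,575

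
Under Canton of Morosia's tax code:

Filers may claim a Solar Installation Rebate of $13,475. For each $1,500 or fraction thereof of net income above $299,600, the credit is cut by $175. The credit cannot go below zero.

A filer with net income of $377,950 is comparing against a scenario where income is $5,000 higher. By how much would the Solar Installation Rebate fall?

At $377,950 — income exceeds $299,600 by $78,350, which is 53 full-or-partial $1,500 increments; reduction = 53 × $175 = $9,275, leaving $4,200.
At $382,950 — income exceeds $299,600 by $83,350, which is 56 full-or-partial $1,500 increments; reduction = 56 × $175 = $9,800, leaving $3,675.
Lost: $4,200 − $3,675 = $525.

$525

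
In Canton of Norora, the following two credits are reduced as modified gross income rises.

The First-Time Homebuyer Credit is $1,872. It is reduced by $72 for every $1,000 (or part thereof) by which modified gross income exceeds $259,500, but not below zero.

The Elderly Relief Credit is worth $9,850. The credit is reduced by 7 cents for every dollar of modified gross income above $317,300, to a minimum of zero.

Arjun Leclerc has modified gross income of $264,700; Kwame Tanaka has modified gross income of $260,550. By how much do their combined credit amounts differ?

Arjun ($264,700): First-Time Homebuyer Credit: income exceeds $259,500 by $5,200, which is 6 full-or-partial $1,000 increments; reduction = 6 × $72 = $432, leaving $1,440. Elderly Relief Credit: $264,700 is at or below the $317,300 threshold, so the full $9,850 applies. total $1,440 + $9,850 = $11,290
Kwame ($260,550): First-Time Homebuyer Credit: income exceeds $259,500 by $1,050, which is 2 full-or-partial $1,000 increments; reduction = 2 × $72 = $144, leaving $1,728. Elderly Relief Credit: $260,550 is at or below the $317,300 threshold, so the full $9,850 applies. total $1,728 + $9,850 = $11,578
Difference: |$11,290 − $11,578| = $288.

$288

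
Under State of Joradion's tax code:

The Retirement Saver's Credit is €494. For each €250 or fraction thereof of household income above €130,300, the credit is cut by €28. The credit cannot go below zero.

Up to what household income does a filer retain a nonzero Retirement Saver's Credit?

€134,550

After 17 increments the reduction is 17 × €28 = €476, leaving €18; one more increment wipes it out. Increment 17 ends at excess 17 × €250 = €4,250, so the highest qualifying income is €130,300 + €4,250 = €134,550.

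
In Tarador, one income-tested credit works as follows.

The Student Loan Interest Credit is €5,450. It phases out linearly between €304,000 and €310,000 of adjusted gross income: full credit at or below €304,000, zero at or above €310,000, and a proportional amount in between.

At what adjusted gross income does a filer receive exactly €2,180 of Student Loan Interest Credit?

€307,600

€2,180 is 2,180/5,450 of the full €5,450, so 3,270/5,450 of the €6,000 range has been used: income = €304,000 + €6,000 × 3,270/5,450 = €307,600.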